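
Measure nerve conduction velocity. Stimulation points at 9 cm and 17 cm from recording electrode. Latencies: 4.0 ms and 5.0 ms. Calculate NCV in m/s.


Distance = (17 - 9) / 100 = 0.08 m
dt = (5.0 - 4.0) / 1000 = 0.001 s
NCV = dist / dt = 80 m/s


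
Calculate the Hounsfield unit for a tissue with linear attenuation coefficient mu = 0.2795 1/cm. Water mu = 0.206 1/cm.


HU = ((mu_tissue - mu_water) / mu_water) * 1000
HU = ((0.2795 - 0.206) / 0.206) * 1000
HU = 356.8


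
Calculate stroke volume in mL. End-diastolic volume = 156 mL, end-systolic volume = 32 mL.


SV = EDV - ESV
SV = 156 - 32
SV = 124 mL


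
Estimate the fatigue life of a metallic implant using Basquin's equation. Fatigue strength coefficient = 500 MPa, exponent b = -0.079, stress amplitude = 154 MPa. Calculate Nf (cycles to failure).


sigma_a = sigma_f' * (2Nf)^b
2Nf = (sigma_a/sigma_f')^(1/b)
2Nf = (154/500)^(1/-0.079)
2Nf = 2978801.5
Nf = 1.4894e+06


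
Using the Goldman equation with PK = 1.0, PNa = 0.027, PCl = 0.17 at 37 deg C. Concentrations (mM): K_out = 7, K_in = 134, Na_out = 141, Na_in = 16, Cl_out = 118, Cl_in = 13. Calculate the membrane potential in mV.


Vm = (RT/F)*ln((PK*Ko + PNa*Nao + PCl*Cli)/(PK*Ki + PNa*Nai + PCl*Clo))
Numer = 13.017, Denom = 154.492
Vm = -66.12 mV


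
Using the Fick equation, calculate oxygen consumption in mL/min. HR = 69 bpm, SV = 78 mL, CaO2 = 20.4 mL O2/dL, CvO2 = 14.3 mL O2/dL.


CO = HR*SV = 69*78/1000 = 5.382 L/min
a-v O2 diff = 20.4 - 14.3 = 6.1 mL/dL
VO2 = CO * (CaO2-CvO2) * 10 dL/L
VO2 = 5.382 * 6.1 * 10
VO2 = 328.3 mL/min


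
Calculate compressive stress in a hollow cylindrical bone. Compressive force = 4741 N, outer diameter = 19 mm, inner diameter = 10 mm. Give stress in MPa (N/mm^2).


A = pi*(r_o^2 - r_i^2)
r_o = 9.5 mm, r_i = 5 mm
A = 204.989 mm^2
sigma = F/A = 4741 / 204.989
sigma = 23.13 MPa


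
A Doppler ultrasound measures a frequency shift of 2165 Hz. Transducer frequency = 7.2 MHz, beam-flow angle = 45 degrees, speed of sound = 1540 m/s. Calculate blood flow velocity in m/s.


v = fd * c / (2 * f0 * cos(theta))
v = 2165 * 1540 / (2 * 7.2000e+06 * cos(45))
v = 0.3274 m/s


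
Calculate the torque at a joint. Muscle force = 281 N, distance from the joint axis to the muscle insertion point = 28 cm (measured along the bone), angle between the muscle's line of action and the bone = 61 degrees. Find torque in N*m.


Torque = F * d * sin(theta)   (moment arm = d*sin(theta))
d = 28 cm = 0.28 m
Torque = 281 * 0.28 * sin(61)
Torque = 68.82 N*m


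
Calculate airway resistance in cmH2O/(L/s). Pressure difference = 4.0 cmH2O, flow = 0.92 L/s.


R = dP / flow
R = 4.0 / 0.92
R = 4.348 cmH2O/(L/s)


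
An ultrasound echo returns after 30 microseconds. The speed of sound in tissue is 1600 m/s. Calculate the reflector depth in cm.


depth = c * t / 2
t = 30 us = 3.0000e-05 s
depth = 1600 * 3.0000e-05 / 2
depth = 0.024 m = 2.4 cm


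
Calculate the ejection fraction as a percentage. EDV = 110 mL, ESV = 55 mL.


SV = EDV - ESV = 110 - 55 = 55 mL
EF = SV/EDV * 100 = 55/110 * 100
EF = 50%


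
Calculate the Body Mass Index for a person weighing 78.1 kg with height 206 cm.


BMI = weight / height^2
height = 206 cm = 2.06 m
BMI = 78.1 / 2.06^2
BMI = 18.4 kg/m^2


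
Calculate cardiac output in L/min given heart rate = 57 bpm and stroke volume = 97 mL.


CO = HR * SV
CO = 57 * 97 / 1000
CO = 5.529 L/min


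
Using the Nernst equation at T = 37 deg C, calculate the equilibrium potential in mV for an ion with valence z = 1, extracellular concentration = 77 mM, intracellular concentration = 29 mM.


E = (RT/(zF)) * ln(C_out/C_in)
T = 37 + 273.15 = 310.15 K
E = (8.314 * 310.15 / (1 * 96485)) * ln(77/29)
E = 26.1 mV


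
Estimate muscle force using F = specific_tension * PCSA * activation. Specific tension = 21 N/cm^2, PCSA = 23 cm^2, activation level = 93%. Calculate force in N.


F = sigma * PCSA * activation
F = 21 * 23 * 0.93
F = 449.2 N


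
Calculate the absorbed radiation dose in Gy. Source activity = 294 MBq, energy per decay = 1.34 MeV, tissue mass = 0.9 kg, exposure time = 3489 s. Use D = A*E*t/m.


A = 294 MBq = 2.9400e+08 Bq
E = 1.34 MeV = 2.14668e-13 J
D = A*E*t/m = 2.9400e+08*2.14668e-13*3489/0.9
D = 0.2447 Gy


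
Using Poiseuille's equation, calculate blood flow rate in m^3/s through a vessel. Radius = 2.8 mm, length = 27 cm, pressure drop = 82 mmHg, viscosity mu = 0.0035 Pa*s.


Q = pi*r^4*dP / (8*mu*L)
r = 0.0028 m, L = 0.27 m
dP = 82 mmHg = 10932.404 Pa
Q = 2.7924e-04 m^3/s


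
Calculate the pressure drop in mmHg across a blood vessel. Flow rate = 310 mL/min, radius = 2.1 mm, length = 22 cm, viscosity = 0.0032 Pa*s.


dP = 8*mu*L*Q / (pi*r^4)
Q = 310 mL/min = 5.16667e-06 m^3/s
dP = 476.262 Pa = 476.262 / 133.322 mmHg = 3.572 mmHg


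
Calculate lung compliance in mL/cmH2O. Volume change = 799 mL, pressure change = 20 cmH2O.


C = dV / dP
C = 799 / 20
C = 39.95 mL/cmH2O


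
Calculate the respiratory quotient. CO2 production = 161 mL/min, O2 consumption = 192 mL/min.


RQ = VCO2 / VO2
RQ = 161 / 192
RQ = 0.8385


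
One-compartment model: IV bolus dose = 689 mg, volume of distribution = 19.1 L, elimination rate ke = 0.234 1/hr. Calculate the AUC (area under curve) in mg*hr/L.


C0 = Dose/Vd = 689/19.1 = 36.0733 mg/L
AUC = C0/ke = 36.0733/0.234
AUC = 154.2 mg*hr/L


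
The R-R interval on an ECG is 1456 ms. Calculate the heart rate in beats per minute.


HR = 60 / RR_interval(s)
RR = 1456 ms = 1.456 s
HR = 60 / 1.456 = 41.21 bpm


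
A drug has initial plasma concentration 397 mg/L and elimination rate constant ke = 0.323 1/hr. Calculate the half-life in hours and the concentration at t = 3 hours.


t_half = ln(2) / ke = 0.693147 / 0.323 = 2.146 hr
C(t) = C0 * exp(-ke*t) = 397 * exp(-0.323*3)
C(3) = 150.6 mg/L


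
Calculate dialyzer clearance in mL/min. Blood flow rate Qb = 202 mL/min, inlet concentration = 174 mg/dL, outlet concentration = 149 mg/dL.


K = Qb * (Cb_in - Cb_out) / Cb_in
K = 202 * (174 - 149) / 174
K = 29.02 mL/min


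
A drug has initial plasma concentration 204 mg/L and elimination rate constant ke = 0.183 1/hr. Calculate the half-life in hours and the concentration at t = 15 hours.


t_half = ln(2) / ke = 0.693147 / 0.183 = 3.788 hr
C(t) = C0 * exp(-ke*t) = 204 * exp(-0.183*15)
C(15) = 13.11 mg/L


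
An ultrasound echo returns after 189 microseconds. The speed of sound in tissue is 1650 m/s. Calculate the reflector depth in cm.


depth = c * t / 2
t = 189 us = 1.8900e-04 s
depth = 1650 * 1.8900e-04 / 2
depth = 0.155925 m = 15.5925 cm


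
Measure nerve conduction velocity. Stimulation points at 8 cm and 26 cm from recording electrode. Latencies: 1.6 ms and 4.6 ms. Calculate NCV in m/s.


Distance = (26 - 8) / 100 = 0.18 m
dt = (4.6 - 1.6) / 1000 = 0.003 s
NCV = dist / dt = 60 m/s


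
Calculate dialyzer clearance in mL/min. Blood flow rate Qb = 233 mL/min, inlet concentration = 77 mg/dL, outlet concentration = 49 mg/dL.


K = Qb * (Cb_in - Cb_out) / Cb_in
K = 233 * (77 - 49) / 77
K = 84.73 mL/min


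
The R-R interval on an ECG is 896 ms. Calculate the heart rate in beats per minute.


HR = 60 / RR_interval(s)
RR = 896 ms = 0.896 s
HR = 60 / 0.896 = 66.96 bpm


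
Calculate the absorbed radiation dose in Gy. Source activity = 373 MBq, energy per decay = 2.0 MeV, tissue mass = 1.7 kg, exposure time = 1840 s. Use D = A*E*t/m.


A = 373 MBq = 3.7300e+08 Bq
E = 2.0 MeV = 3.204e-13 J
D = A*E*t/m = 3.7300e+08*3.204e-13*1840/1.7
D = 0.1294 Gy


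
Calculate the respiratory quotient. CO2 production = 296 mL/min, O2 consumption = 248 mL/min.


RQ = VCO2 / VO2
RQ = 296 / 248
RQ = 1.194


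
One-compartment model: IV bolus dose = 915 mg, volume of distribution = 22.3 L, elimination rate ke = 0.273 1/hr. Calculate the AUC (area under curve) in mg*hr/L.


C0 = Dose/Vd = 915/22.3 = 41.0314 mg/L
AUC = C0/ke = 41.0314/0.273
AUC = 150.3 mg*hr/L


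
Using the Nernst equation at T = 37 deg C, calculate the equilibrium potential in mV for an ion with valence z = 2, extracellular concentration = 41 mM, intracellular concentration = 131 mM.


E = (RT/(zF)) * ln(C_out/C_in)
T = 37 + 273.15 = 310.15 K
E = (8.314 * 310.15 / (2 * 96485)) * ln(41/131)
E = -15.52 mV


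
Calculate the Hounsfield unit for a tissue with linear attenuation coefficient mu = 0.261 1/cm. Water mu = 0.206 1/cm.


HU = ((mu_tissue - mu_water) / mu_water) * 1000
HU = ((0.261 - 0.206) / 0.206) * 1000
HU = 267


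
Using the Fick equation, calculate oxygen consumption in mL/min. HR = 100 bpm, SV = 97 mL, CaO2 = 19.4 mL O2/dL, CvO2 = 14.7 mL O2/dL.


CO = HR*SV = 100*97/1000 = 9.7 L/min
a-v O2 diff = 19.4 - 14.7 = 4.7 mL/dL
VO2 = CO * (CaO2-CvO2) * 10 dL/L
VO2 = 9.7 * 4.7 * 10
VO2 = 455.9 mL/min


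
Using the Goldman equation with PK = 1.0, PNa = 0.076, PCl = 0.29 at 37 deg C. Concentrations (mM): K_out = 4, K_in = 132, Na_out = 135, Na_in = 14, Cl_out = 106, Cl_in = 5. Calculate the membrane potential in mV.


Vm = (RT/F)*ln((PK*Ko + PNa*Nao + PCl*Cli)/(PK*Ki + PNa*Nai + PCl*Clo))
Numer = 15.71, Denom = 163.804
Vm = -62.65 mV


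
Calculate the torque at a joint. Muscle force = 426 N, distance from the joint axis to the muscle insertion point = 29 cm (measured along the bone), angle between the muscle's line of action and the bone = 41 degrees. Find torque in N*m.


Torque = F * d * sin(theta)   (moment arm = d*sin(theta))
d = 29 cm = 0.29 m
Torque = 426 * 0.29 * sin(41)
Torque = 81.05 N*m


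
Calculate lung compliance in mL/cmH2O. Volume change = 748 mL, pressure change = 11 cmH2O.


C = dV / dP
C = 748 / 11
C = 68 mL/cmH2O


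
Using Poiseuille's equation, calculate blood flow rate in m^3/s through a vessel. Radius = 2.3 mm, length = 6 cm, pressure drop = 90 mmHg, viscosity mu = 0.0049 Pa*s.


Q = pi*r^4*dP / (8*mu*L)
r = 0.0023 m, L = 0.06 m
dP = 90 mmHg = 11998.98 Pa
Q = 4.4851e-04 m^3/s


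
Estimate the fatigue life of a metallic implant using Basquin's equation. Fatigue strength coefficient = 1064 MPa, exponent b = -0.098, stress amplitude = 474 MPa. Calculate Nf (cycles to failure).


sigma_a = sigma_f' * (2Nf)^b
2Nf = (sigma_a/sigma_f')^(1/b)
2Nf = (474/1064)^(1/-0.098)
2Nf = 3830.8826
Nf = 1915


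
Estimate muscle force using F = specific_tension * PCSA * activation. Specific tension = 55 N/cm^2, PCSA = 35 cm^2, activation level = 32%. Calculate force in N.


F = sigma * PCSA * activation
F = 55 * 35 * 0.32
F = 616 N


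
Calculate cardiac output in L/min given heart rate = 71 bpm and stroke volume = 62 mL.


CO = HR * SV
CO = 71 * 62 / 1000
CO = 4.402 L/min


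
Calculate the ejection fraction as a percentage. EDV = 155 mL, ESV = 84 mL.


SV = EDV - ESV = 155 - 84 = 71 mL
EF = SV/EDV * 100 = 71/155 * 100
EF = 45.81%


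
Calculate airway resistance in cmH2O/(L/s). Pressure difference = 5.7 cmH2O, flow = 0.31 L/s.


R = dP / flow
R = 5.7 / 0.31
R = 18.39 cmH2O/(L/s)


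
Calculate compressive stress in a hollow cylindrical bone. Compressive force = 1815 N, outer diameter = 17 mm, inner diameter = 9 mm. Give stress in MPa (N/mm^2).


A = pi*(r_o^2 - r_i^2)
r_o = 8.5 mm, r_i = 4.5 mm
A = 163.363 mm^2
sigma = F/A = 1815 / 163.363
sigma = 11.11 MPa


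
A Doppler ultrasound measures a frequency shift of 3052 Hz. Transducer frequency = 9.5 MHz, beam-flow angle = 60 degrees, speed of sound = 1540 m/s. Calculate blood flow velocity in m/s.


v = fd * c / (2 * f0 * cos(theta))
v = 3052 * 1540 / (2 * 9.5000e+06 * cos(60))
v = 0.4947 m/s


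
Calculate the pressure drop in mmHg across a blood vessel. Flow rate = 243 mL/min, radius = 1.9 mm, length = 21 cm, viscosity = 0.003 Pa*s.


dP = 8*mu*L*Q / (pi*r^4)
Q = 243 mL/min = 4.05e-06 m^3/s
dP = 498.564 Pa = 498.564 / 133.322 mmHg = 3.74 mmHg


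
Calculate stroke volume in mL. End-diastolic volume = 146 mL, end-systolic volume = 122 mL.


SV = EDV - ESV
SV = 146 - 122
SV = 24 mL


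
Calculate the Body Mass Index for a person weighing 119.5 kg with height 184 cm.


BMI = weight / height^2
height = 184 cm = 1.84 m
BMI = 119.5 / 1.84^2
BMI = 35.3 kg/m^2


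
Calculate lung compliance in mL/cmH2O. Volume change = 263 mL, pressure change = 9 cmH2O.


C = dV / dP
C = 263 / 9
C = 29.22 mL/cmH2O


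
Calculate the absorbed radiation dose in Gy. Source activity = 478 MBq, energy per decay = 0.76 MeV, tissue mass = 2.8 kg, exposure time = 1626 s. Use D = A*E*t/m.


A = 478 MBq = 4.7800e+08 Bq
E = 0.76 MeV = 1.21752e-13 J
D = A*E*t/m = 4.7800e+08*1.21752e-13*1626/2.8
D = 0.0338 Gy


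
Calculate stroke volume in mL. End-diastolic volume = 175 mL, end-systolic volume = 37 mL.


SV = EDV - ESV
SV = 175 - 37
SV = 138 mL


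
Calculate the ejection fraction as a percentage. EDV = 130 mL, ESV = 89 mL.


SV = EDV - ESV = 130 - 89 = 41 mL
EF = SV/EDV * 100 = 41/130 * 100
EF = 31.54%


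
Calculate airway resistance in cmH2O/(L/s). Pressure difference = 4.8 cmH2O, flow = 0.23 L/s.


R = dP / flow
R = 4.8 / 0.23
R = 20.87 cmH2O/(L/s)


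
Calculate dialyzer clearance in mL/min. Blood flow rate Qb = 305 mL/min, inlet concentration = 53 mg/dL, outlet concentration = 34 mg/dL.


K = Qb * (Cb_in - Cb_out) / Cb_in
K = 305 * (53 - 34) / 53
K = 109.3 mL/min


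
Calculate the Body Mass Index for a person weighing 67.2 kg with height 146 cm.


BMI = weight / height^2
height = 146 cm = 1.46 m
BMI = 67.2 / 1.46^2
BMI = 31.53 kg/m^2


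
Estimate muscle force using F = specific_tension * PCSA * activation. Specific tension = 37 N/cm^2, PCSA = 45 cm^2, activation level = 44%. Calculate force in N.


F = sigma * PCSA * activation
F = 37 * 45 * 0.44
F = 732.6 N


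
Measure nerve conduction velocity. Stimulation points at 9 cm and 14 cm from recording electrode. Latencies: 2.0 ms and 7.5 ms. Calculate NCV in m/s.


Distance = (14 - 9) / 100 = 0.05 m
dt = (7.5 - 2.0) / 1000 = 0.0055 s
NCV = dist / dt = 9.091 m/s


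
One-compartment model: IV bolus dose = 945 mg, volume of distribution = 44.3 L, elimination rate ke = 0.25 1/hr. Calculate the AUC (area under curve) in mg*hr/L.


C0 = Dose/Vd = 945/44.3 = 21.3318 mg/L
AUC = C0/ke = 21.3318/0.25
AUC = 85.33 mg*hr/L


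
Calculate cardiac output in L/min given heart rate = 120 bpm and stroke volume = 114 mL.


CO = HR * SV
CO = 120 * 114 / 1000
CO = 13.68 L/min


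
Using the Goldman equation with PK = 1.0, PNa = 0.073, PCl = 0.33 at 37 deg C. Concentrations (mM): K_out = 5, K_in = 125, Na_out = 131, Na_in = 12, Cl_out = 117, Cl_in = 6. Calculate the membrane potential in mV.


Vm = (RT/F)*ln((PK*Ko + PNa*Nao + PCl*Cli)/(PK*Ki + PNa*Nai + PCl*Clo))
Numer = 16.543, Denom = 164.486
Vm = -61.38 mV


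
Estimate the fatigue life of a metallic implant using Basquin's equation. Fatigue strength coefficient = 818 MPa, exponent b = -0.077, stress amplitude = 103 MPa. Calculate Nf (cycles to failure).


sigma_a = sigma_f' * (2Nf)^b
2Nf = (sigma_a/sigma_f')^(1/b)
2Nf = (103/818)^(1/-0.077)
2Nf = 4.8665569e+11
Nf = 2.4333e+11


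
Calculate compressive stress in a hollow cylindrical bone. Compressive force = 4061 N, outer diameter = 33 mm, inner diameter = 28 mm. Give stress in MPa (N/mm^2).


A = pi*(r_o^2 - r_i^2)
r_o = 16.5 mm, r_i = 14 mm
A = 239.546 mm^2
sigma = F/A = 4061 / 239.546
sigma = 16.95 MPa


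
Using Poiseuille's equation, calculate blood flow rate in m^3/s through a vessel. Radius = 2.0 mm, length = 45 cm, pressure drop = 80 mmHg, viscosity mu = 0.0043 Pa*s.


Q = pi*r^4*dP / (8*mu*L)
r = 0.002 m, L = 0.45 m
dP = 80 mmHg = 10665.76 Pa
Q = 3.4633e-05 m^3/s


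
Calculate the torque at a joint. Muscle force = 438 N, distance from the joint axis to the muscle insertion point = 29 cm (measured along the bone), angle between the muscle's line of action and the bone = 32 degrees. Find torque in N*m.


Torque = F * d * sin(theta)   (moment arm = d*sin(theta))
d = 29 cm = 0.29 m
Torque = 438 * 0.29 * sin(32)
Torque = 67.31 N*m


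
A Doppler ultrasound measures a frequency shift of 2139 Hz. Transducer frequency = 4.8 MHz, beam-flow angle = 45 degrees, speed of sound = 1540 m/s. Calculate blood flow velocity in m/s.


v = fd * c / (2 * f0 * cos(theta))
v = 2139 * 1540 / (2 * 4.8000e+06 * cos(45))
v = 0.4853 m/s


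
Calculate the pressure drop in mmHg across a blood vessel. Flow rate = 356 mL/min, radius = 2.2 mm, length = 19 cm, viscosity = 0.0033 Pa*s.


dP = 8*mu*L*Q / (pi*r^4)
Q = 356 mL/min = 5.93333e-06 m^3/s
dP = 404.404 Pa = 404.404 / 133.322 mmHg = 3.033 mmHg


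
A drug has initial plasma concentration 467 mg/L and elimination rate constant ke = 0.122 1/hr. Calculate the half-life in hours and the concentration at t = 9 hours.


t_half = ln(2) / ke = 0.693147 / 0.122 = 5.682 hr
C(t) = C0 * exp(-ke*t) = 467 * exp(-0.122*9)
C(9) = 155.8 mg/L


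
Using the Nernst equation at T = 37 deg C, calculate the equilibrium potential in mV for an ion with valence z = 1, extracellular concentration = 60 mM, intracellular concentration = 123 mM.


E = (RT/(zF)) * ln(C_out/C_in)
T = 37 + 273.15 = 310.15 K
E = (8.314 * 310.15 / (1 * 96485)) * ln(60/123)
E = -19.18 mV


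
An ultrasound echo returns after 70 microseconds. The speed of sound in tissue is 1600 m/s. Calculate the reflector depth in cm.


depth = c * t / 2
t = 70 us = 7.0000e-05 s
depth = 1600 * 7.0000e-05 / 2
depth = 0.056 m = 5.6 cm


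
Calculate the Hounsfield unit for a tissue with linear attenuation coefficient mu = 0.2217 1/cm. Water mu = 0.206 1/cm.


HU = ((mu_tissue - mu_water) / mu_water) * 1000
HU = ((0.2217 - 0.206) / 0.206) * 1000
HU = 76.21


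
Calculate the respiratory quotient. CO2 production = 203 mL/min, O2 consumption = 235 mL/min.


RQ = VCO2 / VO2
RQ = 203 / 235
RQ = 0.8638


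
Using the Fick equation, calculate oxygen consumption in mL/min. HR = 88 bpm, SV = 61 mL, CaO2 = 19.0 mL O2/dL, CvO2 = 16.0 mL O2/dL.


CO = HR*SV = 88*61/1000 = 5.368 L/min
a-v O2 diff = 19.0 - 16.0 = 3 mL/dL
VO2 = CO * (CaO2-CvO2) * 10 dL/L
VO2 = 5.368 * 3 * 10
VO2 = 161 mL/min


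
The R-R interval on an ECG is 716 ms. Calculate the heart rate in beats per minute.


HR = 60 / RR_interval(s)
RR = 716 ms = 0.716 s
HR = 60 / 0.716 = 83.8 bpm


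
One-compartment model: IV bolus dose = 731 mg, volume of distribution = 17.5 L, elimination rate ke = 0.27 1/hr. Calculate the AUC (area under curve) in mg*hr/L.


C0 = Dose/Vd = 731/17.5 = 41.7714 mg/L
AUC = C0/ke = 41.7714/0.27
AUC = 154.7 mg*hr/L


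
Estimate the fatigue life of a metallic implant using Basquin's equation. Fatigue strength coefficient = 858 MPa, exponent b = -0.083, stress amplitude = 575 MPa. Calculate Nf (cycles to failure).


sigma_a = sigma_f' * (2Nf)^b
2Nf = (sigma_a/sigma_f')^(1/b)
2Nf = (575/858)^(1/-0.083)
2Nf = 124.22533
Nf = 62.11


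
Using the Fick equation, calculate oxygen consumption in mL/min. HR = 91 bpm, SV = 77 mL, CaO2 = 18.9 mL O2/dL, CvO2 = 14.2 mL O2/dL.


CO = HR*SV = 91*77/1000 = 7.007 L/min
a-v O2 diff = 18.9 - 14.2 = 4.7 mL/dL
VO2 = CO * (CaO2-CvO2) * 10 dL/L
VO2 = 7.007 * 4.7 * 10
VO2 = 329.3 mL/min


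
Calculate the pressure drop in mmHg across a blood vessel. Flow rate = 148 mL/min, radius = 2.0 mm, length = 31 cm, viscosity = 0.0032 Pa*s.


dP = 8*mu*L*Q / (pi*r^4)
Q = 148 mL/min = 2.46667e-06 m^3/s
dP = 389.442 Pa = 389.442 / 133.322 mmHg = 2.921 mmHg


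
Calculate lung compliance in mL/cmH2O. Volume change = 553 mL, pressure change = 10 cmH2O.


C = dV / dP
C = 553 / 10
C = 55.3 mL/cmH2O


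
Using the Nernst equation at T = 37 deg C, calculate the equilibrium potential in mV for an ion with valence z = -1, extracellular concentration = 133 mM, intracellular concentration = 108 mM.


E = (RT/(zF)) * ln(C_out/C_in)
T = 37 + 273.15 = 310.15 K
E = (8.314 * 310.15 / (-1 * 96485)) * ln(133/108)
E = -5.565 mV


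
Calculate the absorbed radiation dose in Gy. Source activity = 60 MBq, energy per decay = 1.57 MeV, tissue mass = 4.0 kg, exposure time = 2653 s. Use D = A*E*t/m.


A = 60 MBq = 6.0000e+07 Bq
E = 1.57 MeV = 2.51514e-13 J
D = A*E*t/m = 6.0000e+07*2.51514e-13*2653/4.0
D = 0.01001 Gy


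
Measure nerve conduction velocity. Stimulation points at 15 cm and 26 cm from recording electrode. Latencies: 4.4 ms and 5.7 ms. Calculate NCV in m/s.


Distance = (26 - 15) / 100 = 0.11 m
dt = (5.7 - 4.4) / 1000 = 0.0013 s
NCV = dist / dt = 84.62 m/s


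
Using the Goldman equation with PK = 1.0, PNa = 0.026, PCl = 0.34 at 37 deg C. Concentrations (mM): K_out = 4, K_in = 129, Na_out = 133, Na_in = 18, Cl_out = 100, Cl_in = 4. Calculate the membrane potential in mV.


Vm = (RT/F)*ln((PK*Ko + PNa*Nao + PCl*Cli)/(PK*Ki + PNa*Nai + PCl*Clo))
Numer = 8.818, Denom = 163.468
Vm = -78.03 mV


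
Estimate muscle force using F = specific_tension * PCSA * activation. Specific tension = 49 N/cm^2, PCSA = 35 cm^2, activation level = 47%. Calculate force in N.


F = sigma * PCSA * activation
F = 49 * 35 * 0.47
F = 806 N


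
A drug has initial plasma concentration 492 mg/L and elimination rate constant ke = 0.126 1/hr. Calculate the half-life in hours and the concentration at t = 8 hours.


t_half = ln(2) / ke = 0.693147 / 0.126 = 5.501 hr
C(t) = C0 * exp(-ke*t) = 492 * exp(-0.126*8)
C(8) = 179.6 mg/L


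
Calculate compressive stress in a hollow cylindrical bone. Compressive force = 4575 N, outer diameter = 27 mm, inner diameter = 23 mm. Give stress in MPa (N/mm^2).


A = pi*(r_o^2 - r_i^2)
r_o = 13.5 mm, r_i = 11.5 mm
A = 157.08 mm^2
sigma = F/A = 4575 / 157.08
sigma = 29.13 MPa


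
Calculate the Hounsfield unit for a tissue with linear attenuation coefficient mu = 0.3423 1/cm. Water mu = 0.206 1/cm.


HU = ((mu_tissue - mu_water) / mu_water) * 1000
HU = ((0.3423 - 0.206) / 0.206) * 1000
HU = 661.7


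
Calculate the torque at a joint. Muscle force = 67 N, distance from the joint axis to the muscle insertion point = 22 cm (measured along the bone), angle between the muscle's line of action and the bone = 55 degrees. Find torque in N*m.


Torque = F * d * sin(theta)   (moment arm = d*sin(theta))
d = 22 cm = 0.22 m
Torque = 67 * 0.22 * sin(55)
Torque = 12.07 N*m


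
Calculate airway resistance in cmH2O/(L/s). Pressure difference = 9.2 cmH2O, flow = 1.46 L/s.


R = dP / flow
R = 9.2 / 1.46
R = 6.301 cmH2O/(L/s)


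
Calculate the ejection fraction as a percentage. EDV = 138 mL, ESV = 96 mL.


SV = EDV - ESV = 138 - 96 = 42 mL
EF = SV/EDV * 100 = 42/138 * 100
EF = 30.43%


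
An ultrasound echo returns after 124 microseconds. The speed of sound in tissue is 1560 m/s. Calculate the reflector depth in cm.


depth = c * t / 2
t = 124 us = 1.2400e-04 s
depth = 1560 * 1.2400e-04 / 2
depth = 0.09672 m = 9.672 cm


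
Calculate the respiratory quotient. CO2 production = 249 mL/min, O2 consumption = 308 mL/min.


RQ = VCO2 / VO2
RQ = 249 / 308
RQ = 0.8084


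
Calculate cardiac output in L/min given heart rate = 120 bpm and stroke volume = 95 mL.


CO = HR * SV
CO = 120 * 95 / 1000
CO = 11.4 L/min


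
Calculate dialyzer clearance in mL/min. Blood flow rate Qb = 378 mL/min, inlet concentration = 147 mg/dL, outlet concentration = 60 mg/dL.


K = Qb * (Cb_in - Cb_out) / Cb_in
K = 378 * (147 - 60) / 147
K = 223.7 mL/min


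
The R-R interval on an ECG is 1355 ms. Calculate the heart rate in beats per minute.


HR = 60 / RR_interval(s)
RR = 1355 ms = 1.355 s
HR = 60 / 1.355 = 44.28 bpm


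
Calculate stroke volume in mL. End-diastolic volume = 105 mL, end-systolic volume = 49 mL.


SV = EDV - ESV
SV = 105 - 49
SV = 56 mL


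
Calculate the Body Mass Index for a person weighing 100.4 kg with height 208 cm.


BMI = weight / height^2
height = 208 cm = 2.08 m
BMI = 100.4 / 2.08^2
BMI = 23.21 kg/m^2


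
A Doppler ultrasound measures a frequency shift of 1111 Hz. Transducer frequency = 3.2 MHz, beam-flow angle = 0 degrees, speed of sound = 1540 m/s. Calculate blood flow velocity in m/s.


v = fd * c / (2 * f0 * cos(theta))
v = 1111 * 1540 / (2 * 3.2000e+06 * cos(0))
v = 0.2673 m/s


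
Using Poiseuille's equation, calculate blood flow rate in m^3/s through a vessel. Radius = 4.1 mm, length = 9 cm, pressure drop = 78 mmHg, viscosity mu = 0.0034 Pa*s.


Q = pi*r^4*dP / (8*mu*L)
r = 0.0041 m, L = 0.09 m
dP = 78 mmHg = 10399.116 Pa
Q = 0.003771 m^3/s


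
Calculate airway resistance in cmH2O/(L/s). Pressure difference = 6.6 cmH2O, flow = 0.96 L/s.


R = dP / flow
R = 6.6 / 0.96
R = 6.875 cmH2O/(L/s)


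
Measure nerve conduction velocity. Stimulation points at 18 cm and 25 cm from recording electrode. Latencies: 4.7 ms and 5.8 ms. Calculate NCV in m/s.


Distance = (25 - 18) / 100 = 0.07 m
dt = (5.8 - 4.7) / 1000 = 0.0011 s
NCV = dist / dt = 63.64 m/s


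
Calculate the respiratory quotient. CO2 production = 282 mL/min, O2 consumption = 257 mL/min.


RQ = VCO2 / VO2
RQ = 282 / 257
RQ = 1.097


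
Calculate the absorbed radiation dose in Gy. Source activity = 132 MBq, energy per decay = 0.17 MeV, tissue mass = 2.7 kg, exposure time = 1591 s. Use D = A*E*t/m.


A = 132 MBq = 1.3200e+08 Bq
E = 0.17 MeV = 2.7234e-14 J
D = A*E*t/m = 1.3200e+08*2.7234e-14*1591/2.7
D = 0.002118 Gy


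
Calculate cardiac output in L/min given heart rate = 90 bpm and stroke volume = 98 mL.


CO = HR * SV
CO = 90 * 98 / 1000
CO = 8.82 L/min


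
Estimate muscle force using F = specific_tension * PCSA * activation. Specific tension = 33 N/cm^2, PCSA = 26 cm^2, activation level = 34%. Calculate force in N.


F = sigma * PCSA * activation
F = 33 * 26 * 0.34
F = 291.7 N


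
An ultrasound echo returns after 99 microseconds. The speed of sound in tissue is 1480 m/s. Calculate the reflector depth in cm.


depth = c * t / 2
t = 99 us = 9.9000e-05 s
depth = 1480 * 9.9000e-05 / 2
depth = 0.07326 m = 7.326 cm


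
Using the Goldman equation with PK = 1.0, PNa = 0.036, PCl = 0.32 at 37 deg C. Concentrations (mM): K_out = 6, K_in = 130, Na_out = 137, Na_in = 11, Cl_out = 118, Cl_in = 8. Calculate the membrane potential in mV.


Vm = (RT/F)*ln((PK*Ko + PNa*Nao + PCl*Cli)/(PK*Ki + PNa*Nai + PCl*Clo))
Numer = 13.492, Denom = 168.156
Vm = -67.42 mV


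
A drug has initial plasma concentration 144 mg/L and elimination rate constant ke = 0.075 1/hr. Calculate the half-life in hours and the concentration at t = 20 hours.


t_half = ln(2) / ke = 0.693147 / 0.075 = 9.242 hr
C(t) = C0 * exp(-ke*t) = 144 * exp(-0.075*20)
C(20) = 32.13 mg/L


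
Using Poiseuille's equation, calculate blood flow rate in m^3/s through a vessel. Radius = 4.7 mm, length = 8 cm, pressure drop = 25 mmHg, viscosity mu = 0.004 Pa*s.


Q = pi*r^4*dP / (8*mu*L)
r = 0.0047 m, L = 0.08 m
dP = 25 mmHg = 3333.05 Pa
Q = 0.001996 m^3/s


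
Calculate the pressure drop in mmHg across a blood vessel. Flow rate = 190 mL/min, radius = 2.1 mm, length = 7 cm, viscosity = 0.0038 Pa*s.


dP = 8*mu*L*Q / (pi*r^4)
Q = 190 mL/min = 3.16667e-06 m^3/s
dP = 110.293 Pa = 110.293 / 133.322 mmHg = 0.8273 mmHg


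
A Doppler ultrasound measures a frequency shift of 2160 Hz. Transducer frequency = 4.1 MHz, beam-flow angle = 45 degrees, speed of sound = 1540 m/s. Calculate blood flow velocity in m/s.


v = fd * c / (2 * f0 * cos(theta))
v = 2160 * 1540 / (2 * 4.1000e+06 * cos(45))
v = 0.5737 m/s


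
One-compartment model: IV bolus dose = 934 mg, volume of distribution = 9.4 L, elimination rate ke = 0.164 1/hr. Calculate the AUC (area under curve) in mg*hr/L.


C0 = Dose/Vd = 934/9.4 = 99.3617 mg/L
AUC = C0/ke = 99.3617/0.164
AUC = 605.9 mg*hr/L


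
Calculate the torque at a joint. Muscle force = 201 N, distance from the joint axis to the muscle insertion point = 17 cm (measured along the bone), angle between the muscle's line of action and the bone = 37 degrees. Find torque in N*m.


Torque = F * d * sin(theta)   (moment arm = d*sin(theta))
d = 17 cm = 0.17 m
Torque = 201 * 0.17 * sin(37)
Torque = 20.56 N*m


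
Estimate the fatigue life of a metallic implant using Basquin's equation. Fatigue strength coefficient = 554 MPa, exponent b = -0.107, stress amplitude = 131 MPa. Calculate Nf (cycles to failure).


sigma_a = sigma_f' * (2Nf)^b
2Nf = (sigma_a/sigma_f')^(1/b)
2Nf = (131/554)^(1/-0.107)
2Nf = 712354.17
Nf = 3.562e+05


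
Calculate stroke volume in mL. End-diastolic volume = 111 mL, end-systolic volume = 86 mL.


SV = EDV - ESV
SV = 111 - 86
SV = 25 mL


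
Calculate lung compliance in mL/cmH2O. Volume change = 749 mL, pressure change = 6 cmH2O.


C = dV / dP
C = 749 / 6
C = 124.8 mL/cmH2O


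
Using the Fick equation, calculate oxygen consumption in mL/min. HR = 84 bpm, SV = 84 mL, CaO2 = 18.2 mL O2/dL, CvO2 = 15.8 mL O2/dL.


CO = HR*SV = 84*84/1000 = 7.056 L/min
a-v O2 diff = 18.2 - 15.8 = 2.4 mL/dL
VO2 = CO * (CaO2-CvO2) * 10 dL/L
VO2 = 7.056 * 2.4 * 10
VO2 = 169.3 mL/min


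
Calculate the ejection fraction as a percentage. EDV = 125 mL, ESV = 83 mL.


SV = EDV - ESV = 125 - 83 = 42 mL
EF = SV/EDV * 100 = 42/125 * 100
EF = 33.6%


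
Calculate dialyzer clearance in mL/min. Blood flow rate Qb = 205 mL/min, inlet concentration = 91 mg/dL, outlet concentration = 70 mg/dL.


K = Qb * (Cb_in - Cb_out) / Cb_in
K = 205 * (91 - 70) / 91
K = 47.31 mL/min


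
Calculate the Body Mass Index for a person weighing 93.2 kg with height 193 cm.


BMI = weight / height^2
height = 193 cm = 1.93 m
BMI = 93.2 / 1.93^2
BMI = 25.02 kg/m^2


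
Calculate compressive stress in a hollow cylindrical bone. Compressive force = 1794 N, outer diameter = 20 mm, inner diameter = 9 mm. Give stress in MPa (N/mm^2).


A = pi*(r_o^2 - r_i^2)
r_o = 10 mm, r_i = 4.5 mm
A = 250.542 mm^2
sigma = F/A = 1794 / 250.542
sigma = 7.16 MPa


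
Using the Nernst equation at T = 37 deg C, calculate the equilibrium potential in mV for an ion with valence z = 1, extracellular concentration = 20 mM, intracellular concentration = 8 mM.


E = (RT/(zF)) * ln(C_out/C_in)
T = 37 + 273.15 = 310.15 K
E = (8.314 * 310.15 / (1 * 96485)) * ln(20/8)
E = 24.49 mV


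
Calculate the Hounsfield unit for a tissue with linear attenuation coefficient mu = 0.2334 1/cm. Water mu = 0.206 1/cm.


HU = ((mu_tissue - mu_water) / mu_water) * 1000
HU = ((0.2334 - 0.206) / 0.206) * 1000
HU = 133


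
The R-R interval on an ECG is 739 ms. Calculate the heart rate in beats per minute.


HR = 60 / RR_interval(s)
RR = 739 ms = 0.739 s
HR = 60 / 0.739 = 81.19 bpm


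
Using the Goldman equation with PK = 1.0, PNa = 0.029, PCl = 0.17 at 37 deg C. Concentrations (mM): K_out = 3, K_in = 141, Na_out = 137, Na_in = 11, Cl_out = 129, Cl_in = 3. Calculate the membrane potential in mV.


Vm = (RT/F)*ln((PK*Ko + PNa*Nao + PCl*Cli)/(PK*Ki + PNa*Nai + PCl*Clo))
Numer = 7.483, Denom = 163.249
Vm = -82.38 mV


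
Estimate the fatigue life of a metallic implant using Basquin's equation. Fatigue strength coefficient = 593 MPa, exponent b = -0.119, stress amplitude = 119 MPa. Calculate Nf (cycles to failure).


sigma_a = sigma_f' * (2Nf)^b
2Nf = (sigma_a/sigma_f')^(1/b)
2Nf = (119/593)^(1/-0.119)
2Nf = 726790.95
Nf = 3.634e+05


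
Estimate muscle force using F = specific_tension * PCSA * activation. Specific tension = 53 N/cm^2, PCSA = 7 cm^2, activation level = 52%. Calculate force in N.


F = sigma * PCSA * activation
F = 53 * 7 * 0.52
F = 192.9 N


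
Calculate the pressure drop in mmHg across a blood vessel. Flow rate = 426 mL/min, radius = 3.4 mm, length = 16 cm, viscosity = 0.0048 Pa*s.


dP = 8*mu*L*Q / (pi*r^4)
Q = 426 mL/min = 7.1e-06 m^3/s
dP = 103.907 Pa = 103.907 / 133.322 mmHg = 0.7794 mmHg


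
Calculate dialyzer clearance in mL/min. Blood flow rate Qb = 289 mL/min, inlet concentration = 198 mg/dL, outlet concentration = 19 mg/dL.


K = Qb * (Cb_in - Cb_out) / Cb_in
K = 289 * (198 - 19) / 198
K = 261.3 mL/min


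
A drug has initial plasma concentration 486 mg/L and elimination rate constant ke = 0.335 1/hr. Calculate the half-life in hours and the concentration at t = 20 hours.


t_half = ln(2) / ke = 0.693147 / 0.335 = 2.069 hr
C(t) = C0 * exp(-ke*t) = 486 * exp(-0.335*20)
C(20) = 0.5982 mg/L


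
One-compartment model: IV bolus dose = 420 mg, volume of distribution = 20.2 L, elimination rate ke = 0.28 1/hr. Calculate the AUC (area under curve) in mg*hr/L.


C0 = Dose/Vd = 420/20.2 = 20.7921 mg/L
AUC = C0/ke = 20.7921/0.28
AUC = 74.26 mg*hr/L


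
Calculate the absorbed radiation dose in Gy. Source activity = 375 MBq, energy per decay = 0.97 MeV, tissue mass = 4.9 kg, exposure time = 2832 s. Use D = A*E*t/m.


A = 375 MBq = 3.7500e+08 Bq
E = 0.97 MeV = 1.55394e-13 J
D = A*E*t/m = 3.7500e+08*1.55394e-13*2832/4.9
D = 0.03368 Gy


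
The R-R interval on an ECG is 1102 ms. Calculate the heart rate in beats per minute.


HR = 60 / RR_interval(s)
RR = 1102 ms = 1.102 s
HR = 60 / 1.102 = 54.45 bpm


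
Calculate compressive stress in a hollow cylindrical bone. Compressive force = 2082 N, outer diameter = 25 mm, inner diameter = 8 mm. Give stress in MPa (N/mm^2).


A = pi*(r_o^2 - r_i^2)
r_o = 12.5 mm, r_i = 4 mm
A = 440.608 mm^2
sigma = F/A = 2082 / 440.608
sigma = 4.725 MPa


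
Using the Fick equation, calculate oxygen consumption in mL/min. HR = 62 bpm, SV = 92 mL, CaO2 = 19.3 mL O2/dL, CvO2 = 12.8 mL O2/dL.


CO = HR*SV = 62*92/1000 = 5.704 L/min
a-v O2 diff = 19.3 - 12.8 = 6.5 mL/dL
VO2 = CO * (CaO2-CvO2) * 10 dL/L
VO2 = 5.704 * 6.5 * 10
VO2 = 370.8 mL/min


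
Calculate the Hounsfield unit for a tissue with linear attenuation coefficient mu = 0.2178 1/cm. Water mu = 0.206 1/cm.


HU = ((mu_tissue - mu_water) / mu_water) * 1000
HU = ((0.2178 - 0.206) / 0.206) * 1000
HU = 57.28


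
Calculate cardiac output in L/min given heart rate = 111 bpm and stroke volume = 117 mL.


CO = HR * SV
CO = 111 * 117 / 1000
CO = 12.99 L/min


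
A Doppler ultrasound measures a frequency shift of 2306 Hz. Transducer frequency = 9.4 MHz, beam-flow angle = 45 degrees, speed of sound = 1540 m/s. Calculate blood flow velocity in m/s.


v = fd * c / (2 * f0 * cos(theta))
v = 2306 * 1540 / (2 * 9.4000e+06 * cos(45))
v = 0.2671 m/s


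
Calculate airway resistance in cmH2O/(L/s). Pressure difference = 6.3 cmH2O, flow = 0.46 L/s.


R = dP / flow
R = 6.3 / 0.46
R = 13.7 cmH2O/(L/s)


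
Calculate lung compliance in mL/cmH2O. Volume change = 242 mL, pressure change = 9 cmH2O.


C = dV / dP
C = 242 / 9
C = 26.89 mL/cmH2O


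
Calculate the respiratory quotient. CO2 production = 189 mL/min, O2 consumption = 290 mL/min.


RQ = VCO2 / VO2
RQ = 189 / 290
RQ = 0.6517


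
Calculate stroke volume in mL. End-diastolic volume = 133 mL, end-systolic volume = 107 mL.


SV = EDV - ESV
SV = 133 - 107
SV = 26 mL


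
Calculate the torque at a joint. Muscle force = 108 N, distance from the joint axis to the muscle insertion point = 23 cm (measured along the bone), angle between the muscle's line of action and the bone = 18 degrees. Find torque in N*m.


Torque = F * d * sin(theta)   (moment arm = d*sin(theta))
d = 23 cm = 0.23 m
Torque = 108 * 0.23 * sin(18)
Torque = 7.676 N*m


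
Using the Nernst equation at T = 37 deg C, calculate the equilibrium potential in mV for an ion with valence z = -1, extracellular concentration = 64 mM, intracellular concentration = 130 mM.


E = (RT/(zF)) * ln(C_out/C_in)
T = 37 + 273.15 = 310.15 K
E = (8.314 * 310.15 / (-1 * 96485)) * ln(64/130)
E = 18.94 mV


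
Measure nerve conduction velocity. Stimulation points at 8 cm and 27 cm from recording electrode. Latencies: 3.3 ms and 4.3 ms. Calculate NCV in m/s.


Distance = (27 - 8) / 100 = 0.19 m
dt = (4.3 - 3.3) / 1000 = 0.001 s
NCV = dist / dt = 190 m/s


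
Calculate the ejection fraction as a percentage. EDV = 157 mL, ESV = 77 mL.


SV = EDV - ESV = 157 - 77 = 80 mL
EF = SV/EDV * 100 = 80/157 * 100
EF = 50.96%


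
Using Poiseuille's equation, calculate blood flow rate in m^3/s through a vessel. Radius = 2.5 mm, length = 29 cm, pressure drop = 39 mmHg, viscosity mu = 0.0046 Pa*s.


Q = pi*r^4*dP / (8*mu*L)
r = 0.0025 m, L = 0.29 m
dP = 39 mmHg = 5199.558 Pa
Q = 5.9790e-05 m^3/s


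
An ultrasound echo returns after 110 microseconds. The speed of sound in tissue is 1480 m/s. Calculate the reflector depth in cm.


depth = c * t / 2
t = 110 us = 1.1000e-04 s
depth = 1480 * 1.1000e-04 / 2
depth = 0.0814 m = 8.14 cm


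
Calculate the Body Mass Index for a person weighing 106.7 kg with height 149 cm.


BMI = weight / height^2
height = 149 cm = 1.49 m
BMI = 106.7 / 1.49^2
BMI = 48.06 kg/m^2


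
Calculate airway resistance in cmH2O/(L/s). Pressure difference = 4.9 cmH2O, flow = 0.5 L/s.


R = dP / flow
R = 4.9 / 0.5
R = 9.8 cmH2O/(L/s)


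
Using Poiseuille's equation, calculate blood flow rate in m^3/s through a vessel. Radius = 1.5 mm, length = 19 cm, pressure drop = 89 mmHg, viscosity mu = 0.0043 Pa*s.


Q = pi*r^4*dP / (8*mu*L)
r = 0.0015 m, L = 0.19 m
dP = 89 mmHg = 11865.658 Pa
Q = 2.8873e-05 m^3/s


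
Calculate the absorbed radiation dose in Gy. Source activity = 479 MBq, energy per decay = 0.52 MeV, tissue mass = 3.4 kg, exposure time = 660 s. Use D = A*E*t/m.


A = 479 MBq = 4.7900e+08 Bq
E = 0.52 MeV = 8.3304e-14 J
D = A*E*t/m = 4.7900e+08*8.3304e-14*660/3.4
D = 0.007746 Gy


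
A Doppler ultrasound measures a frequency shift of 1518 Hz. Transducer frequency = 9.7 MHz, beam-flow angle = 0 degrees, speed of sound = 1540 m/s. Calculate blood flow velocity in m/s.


v = fd * c / (2 * f0 * cos(theta))
v = 1518 * 1540 / (2 * 9.7000e+06 * cos(0))
v = 0.1205 m/s


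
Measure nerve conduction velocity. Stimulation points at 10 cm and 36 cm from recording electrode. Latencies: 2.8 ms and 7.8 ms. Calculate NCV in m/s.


Distance = (36 - 10) / 100 = 0.26 m
dt = (7.8 - 2.8) / 1000 = 0.005 s
NCV = dist / dt = 52 m/s


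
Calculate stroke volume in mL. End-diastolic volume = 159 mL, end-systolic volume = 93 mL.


SV = EDV - ESV
SV = 159 - 93
SV = 66 mL


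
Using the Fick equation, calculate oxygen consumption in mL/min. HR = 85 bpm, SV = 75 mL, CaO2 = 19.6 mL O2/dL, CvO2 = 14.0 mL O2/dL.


CO = HR*SV = 85*75/1000 = 6.375 L/min
a-v O2 diff = 19.6 - 14.0 = 5.6 mL/dL
VO2 = CO * (CaO2-CvO2) * 10 dL/L
VO2 = 6.375 * 5.6 * 10
VO2 = 357 mL/min


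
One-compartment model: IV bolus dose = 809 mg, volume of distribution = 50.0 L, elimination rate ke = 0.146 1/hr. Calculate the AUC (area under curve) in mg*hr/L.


C0 = Dose/Vd = 809/50.0 = 16.18 mg/L
AUC = C0/ke = 16.18/0.146
AUC = 110.8 mg*hr/L


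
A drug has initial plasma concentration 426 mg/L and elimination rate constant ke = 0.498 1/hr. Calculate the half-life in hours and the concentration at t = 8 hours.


t_half = ln(2) / ke = 0.693147 / 0.498 = 1.392 hr
C(t) = C0 * exp(-ke*t) = 426 * exp(-0.498*8)
C(8) = 7.928 mg/L


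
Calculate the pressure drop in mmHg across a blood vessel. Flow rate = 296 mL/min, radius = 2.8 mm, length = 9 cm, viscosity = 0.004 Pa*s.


dP = 8*mu*L*Q / (pi*r^4)
Q = 296 mL/min = 4.93333e-06 m^3/s
dP = 73.5785 Pa = 73.5785 / 133.322 mmHg = 0.5519 mmHg


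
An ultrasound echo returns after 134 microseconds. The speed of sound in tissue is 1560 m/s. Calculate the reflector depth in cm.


depth = c * t / 2
t = 134 us = 1.3400e-04 s
depth = 1560 * 1.3400e-04 / 2
depth = 0.10452 m = 10.452 cm


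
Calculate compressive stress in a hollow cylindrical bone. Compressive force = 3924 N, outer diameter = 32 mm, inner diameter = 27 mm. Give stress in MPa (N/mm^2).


A = pi*(r_o^2 - r_i^2)
r_o = 16 mm, r_i = 13.5 mm
A = 231.692 mm^2
sigma = F/A = 3924 / 231.692
sigma = 16.94 MPa


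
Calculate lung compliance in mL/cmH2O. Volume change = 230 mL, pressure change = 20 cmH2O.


C = dV / dP
C = 230 / 20
C = 11.5 mL/cmH2O
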